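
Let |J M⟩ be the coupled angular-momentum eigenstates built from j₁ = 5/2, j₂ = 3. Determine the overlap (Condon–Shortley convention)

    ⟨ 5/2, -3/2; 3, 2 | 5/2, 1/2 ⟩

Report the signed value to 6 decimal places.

−√(1/14) = -0.267261

j₁+j₂−J=3  J+j₁−j₂=2  J−j₁+j₂=3  j₁+j₂+J+1=9
(j₁±m₁, j₂±m₂, J±M) = (1,4,5,1,3,2)
P² = 288/7
sum k=2..3:
  [2] +1/24 = 1/24
  [3] −1/12 = -1/12
S = -1/24
C² = P²·S² = 1/14 ; C = -0.267261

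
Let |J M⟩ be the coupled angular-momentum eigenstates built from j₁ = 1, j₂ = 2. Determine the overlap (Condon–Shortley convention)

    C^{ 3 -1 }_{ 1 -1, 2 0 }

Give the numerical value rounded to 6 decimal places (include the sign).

+0.632456  (= +√(2/5))

triangle: 0!×2!×4!/7! = 48/5040
(j±m)!: 0!×2!×2!×2!×2!×4! = 384
prefactor² = (2J+1)×Δ×N² = 128/5
  k=0: +1/(0!×0!×2!×2!×0!×2!) = 1/8
Σ = 1/8  ⇒  CG² = 128/5×1/8² = 2/5
CG = +√(2/5) = +0.632456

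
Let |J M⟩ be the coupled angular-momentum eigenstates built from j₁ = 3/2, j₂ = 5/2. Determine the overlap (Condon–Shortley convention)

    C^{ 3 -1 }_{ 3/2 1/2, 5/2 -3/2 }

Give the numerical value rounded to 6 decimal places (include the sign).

+√(49/120) = +0.639010

j₁+j₂−J=1  J+j₁−j₂=2  J−j₁+j₂=4  j₁+j₂+J+1=8
(j₁±m₁, j₂±m₂, J±M) = (2,1,1,4,2,4)
P² = 96/5
sum k=0..1:
  [0] +1/6 = 1/6
  [1] −1/48 = -1/48
S = 7/48
C² = P²·S² = 49/120 ; C = +0.639010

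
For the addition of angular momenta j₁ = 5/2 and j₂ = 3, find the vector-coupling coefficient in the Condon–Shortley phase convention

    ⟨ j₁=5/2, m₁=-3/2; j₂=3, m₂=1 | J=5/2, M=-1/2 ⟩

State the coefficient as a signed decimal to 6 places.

+0.169031

√[6·3!2!3!/9! · 1!4!4!2!2!3!] = √(576/35)
  +(−1)^2/∏(2,1,2,2,0,1)! = 1/8  (running 1/8)
  +(−1)^3/∏(3,0,1,1,1,2)! = -1/12  (running 1/24)
⟨..|..⟩ = √(576/35)·(1/24) = +0.169031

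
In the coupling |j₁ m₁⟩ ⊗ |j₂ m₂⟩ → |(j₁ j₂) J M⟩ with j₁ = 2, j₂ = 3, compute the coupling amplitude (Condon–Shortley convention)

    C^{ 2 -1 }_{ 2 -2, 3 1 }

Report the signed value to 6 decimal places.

-0.462910  (= −√(3/14))

√[5·3!1!3!/8! · 0!4!4!2!1!3!] = √(216/7)
  +(−1)^3/∏(3,0,1,1,0,2)! = -1/12  (running -1/12)
⟨..|..⟩ = √(216/7)·(-1/12) = -0.462910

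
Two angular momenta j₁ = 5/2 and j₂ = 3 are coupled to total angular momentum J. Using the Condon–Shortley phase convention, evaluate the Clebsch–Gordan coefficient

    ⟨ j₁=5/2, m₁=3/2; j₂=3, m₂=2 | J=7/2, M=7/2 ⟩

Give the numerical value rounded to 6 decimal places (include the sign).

-0.666667  (= −√(4/9))

√[8·2!3!4!/10! · 4!1!5!1!7!0!] = √(9216)
  +(−1)^1/∏(1,1,0,4,3,0)! = -1/144  (running -1/144)
⟨..|..⟩ = √(9216)·(-1/144) = -0.666667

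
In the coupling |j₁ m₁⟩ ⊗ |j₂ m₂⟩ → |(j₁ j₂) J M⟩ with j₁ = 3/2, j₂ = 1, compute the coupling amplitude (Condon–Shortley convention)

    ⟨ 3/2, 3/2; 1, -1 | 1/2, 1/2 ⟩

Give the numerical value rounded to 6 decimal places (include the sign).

+0.707107

√[2·2!1!0!/4! · 3!0!0!2!1!0!] = √(2)
  +(−1)^0/∏(0,2,0,0,1,0)! = 1/2  (running 1/2)
⟨..|..⟩ = √(2)·(1/2) = +0.707107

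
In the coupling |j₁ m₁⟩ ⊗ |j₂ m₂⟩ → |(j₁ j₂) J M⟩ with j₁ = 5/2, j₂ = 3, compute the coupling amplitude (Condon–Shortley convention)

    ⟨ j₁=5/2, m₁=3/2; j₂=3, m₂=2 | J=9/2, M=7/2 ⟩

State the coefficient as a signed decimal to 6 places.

√[10·1!4!5!/11! · 4!1!5!1!8!1!] = √(921600/11)
  +(−1)^0/∏(0,1,1,5,3,0)! = 1/720  (running 1/720)
  +(−1)^1/∏(1,0,0,4,4,1)! = -1/576  (running -1/2880)
⟨..|..⟩ = √(921600/11)·(-1/2880) = -0.100504

-0.100504  (= −√(1/99))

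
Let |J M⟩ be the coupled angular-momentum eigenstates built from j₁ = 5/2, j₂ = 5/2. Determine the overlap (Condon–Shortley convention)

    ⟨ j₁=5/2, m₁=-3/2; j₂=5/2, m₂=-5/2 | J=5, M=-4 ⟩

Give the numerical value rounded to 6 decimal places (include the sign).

+√(1/2) = +0.707107

√[11·0!5!5!/11! · 1!4!0!5!1!9!] = √(4147200)
  +(−1)^0/∏(0,0,4,0,1,5)! = 1/2880  (running 1/2880)
⟨..|..⟩ = √(4147200)·(1/2880) = +0.707107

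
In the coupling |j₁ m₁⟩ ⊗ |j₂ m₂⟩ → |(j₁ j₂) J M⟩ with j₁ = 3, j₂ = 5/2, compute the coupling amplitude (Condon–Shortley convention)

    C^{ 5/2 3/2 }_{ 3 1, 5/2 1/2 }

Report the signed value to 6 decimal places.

triangle: 3!·3!·2!/9! = 72/362880
(j±m)!: 4!·2!·3!·2!·4!·1! = 13824
prefactor² = (2J+1)·Δ·N² = 576/35
  k=1: −1/(1!·2!·1!·2!·2!·0!) = -1/8
  k=2: +1/(2!·1!·0!·1!·3!·1!) = 1/12
Σ = -1/24  ⇒  CG² = 576/35·(-1/24)² = 1/35
CG = −√(1/35) = -0.169031

−√(1/35) = -0.169031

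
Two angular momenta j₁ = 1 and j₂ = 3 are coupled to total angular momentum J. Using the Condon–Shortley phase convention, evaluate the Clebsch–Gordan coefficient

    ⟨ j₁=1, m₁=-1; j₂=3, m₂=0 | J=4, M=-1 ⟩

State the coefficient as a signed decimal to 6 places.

√[9·0!2!6!/9! · 0!2!3!3!3!5!] = √(12960/7)
  +(−1)^0/∏(0,0,2,3,0,3)! = 1/72  (running 1/72)
⟨..|..⟩ = √(12960/7)·(1/72) = +0.597614

+√(5/14) = +0.597614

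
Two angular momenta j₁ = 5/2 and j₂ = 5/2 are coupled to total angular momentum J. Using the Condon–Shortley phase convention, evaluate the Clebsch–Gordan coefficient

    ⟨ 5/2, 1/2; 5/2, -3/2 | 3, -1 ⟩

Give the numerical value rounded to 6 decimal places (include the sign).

triangle: 2!×3!×3!/9! = 72/362880
(j±m)!: 3!×2!×1!×4!×2!×4! = 13824
prefactor² = (2J+1)×Δ×N² = 96/5
  k=0: +1/(0!×2!×2!×1!×1!×2!) = 1/8
  k=1: −1/(1!×1!×1!×0!×2!×3!) = -1/12
Σ = 1/24  ⇒  CG² = 96/5×1/24² = 1/30
CG = +√(1/30) = +0.182574

+0.182574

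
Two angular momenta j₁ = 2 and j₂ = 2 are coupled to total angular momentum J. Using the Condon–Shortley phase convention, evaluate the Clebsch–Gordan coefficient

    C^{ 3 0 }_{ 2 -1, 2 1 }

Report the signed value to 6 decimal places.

−√(2/5) ≈ -0.632456

√[7·1!3!3!/8! · 1!3!3!1!3!3!] = √(81/10)
  +(−1)^0/∏(0,1,3,3,0,0)! = 1/36  (running 1/36)
  +(−1)^1/∏(1,0,2,2,1,1)! = -1/4  (running -2/9)
⟨..|..⟩ = √(81/10)·(-2/9) = -0.632456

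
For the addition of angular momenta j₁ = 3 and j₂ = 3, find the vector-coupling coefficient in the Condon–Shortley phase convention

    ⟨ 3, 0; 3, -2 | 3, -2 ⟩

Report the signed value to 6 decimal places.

triangle: 3!*3!*3!/10! = 216/3628800
(j±m)!: 3!*3!*1!*5!*1!*5! = 518400
prefactor² = (2J+1)*Δ*N² = 216
  k=0: +1/(0!*3!*3!*1!*0!*2!) = 1/72
  k=1: −1/(1!*2!*2!*0!*1!*3!) = -1/24
Σ = -1/36  ⇒  CG² = 216*(-1/36)² = 1/6
CG = −√(1/6) = -0.408248

-0.408248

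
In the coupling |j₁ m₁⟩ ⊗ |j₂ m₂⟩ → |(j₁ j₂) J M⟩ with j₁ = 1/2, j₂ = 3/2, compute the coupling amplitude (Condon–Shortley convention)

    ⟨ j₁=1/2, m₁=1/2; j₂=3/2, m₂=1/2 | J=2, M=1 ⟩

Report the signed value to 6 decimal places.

j₁+j₂−J=0  J+j₁−j₂=1  J−j₁+j₂=3  j₁+j₂+J+1=5
(j₁±m₁, j₂±m₂, J±M) = (1,0,2,1,3,1)
P² = 3
sum k=0..0:
  [0] +1/2 = 1/2
S = 1/2
C² = P²·S² = 3/4 ; C = +0.866025

+√(3/4) = +0.866025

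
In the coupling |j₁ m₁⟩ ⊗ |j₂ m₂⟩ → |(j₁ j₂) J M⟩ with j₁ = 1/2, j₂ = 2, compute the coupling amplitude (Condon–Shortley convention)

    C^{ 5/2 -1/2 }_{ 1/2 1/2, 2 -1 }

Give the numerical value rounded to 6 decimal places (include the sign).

+0.632456

√[6·0!1!4!/6! · 1!0!1!3!2!3!] = √(72/5)
  +(−1)^0/∏(0,0,0,1,1,3)! = 1/6  (running 1/6)
⟨..|..⟩ = √(72/5)·(1/6) = +0.632456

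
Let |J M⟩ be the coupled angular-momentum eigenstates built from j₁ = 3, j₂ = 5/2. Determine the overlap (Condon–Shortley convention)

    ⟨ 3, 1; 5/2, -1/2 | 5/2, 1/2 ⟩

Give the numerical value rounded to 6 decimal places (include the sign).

-0.478091  (= −√(8/35))

triangle: 3!·3!·2!/9! = 72/362880
(j±m)!: 4!·2!·2!·3!·3!·2! = 6912
prefactor² = (2J+1)·Δ·N² = 288/35
  k=0: +1/(0!·3!·2!·2!·1!·0!) = 1/24
  k=1: −1/(1!·2!·1!·1!·2!·1!) = -1/4
  k=2: +1/(2!·1!·0!·0!·3!·2!) = 1/24
Σ = -1/6  ⇒  CG² = 288/35·(-1/6)² = 8/35
CG = −√(8/35) = -0.478091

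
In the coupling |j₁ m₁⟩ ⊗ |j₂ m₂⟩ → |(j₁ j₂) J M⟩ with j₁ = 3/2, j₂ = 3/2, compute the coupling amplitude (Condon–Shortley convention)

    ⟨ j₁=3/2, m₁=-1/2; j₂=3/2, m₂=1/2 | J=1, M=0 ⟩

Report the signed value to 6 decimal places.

triangle: 2!·1!·1!/5! = 2/120
(j±m)!: 1!·2!·2!·1!·1!·1! = 4
prefactor² = (2J+1)·Δ·N² = 1/5
  k=1: −1/(1!·1!·1!·1!·0!·0!) = -1
  k=2: +1/(2!·0!·0!·0!·1!·1!) = 1/2
Σ = -1/2  ⇒  CG² = 1/5·(-1/2)² = 1/20
CG = −√(1/20) = -0.223607

-0.223607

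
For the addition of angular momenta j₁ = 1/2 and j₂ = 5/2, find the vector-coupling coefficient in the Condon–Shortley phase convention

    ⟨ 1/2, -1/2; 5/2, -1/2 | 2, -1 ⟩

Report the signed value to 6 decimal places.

-0.577350

triangle: 1!*0!*4!/6! = 24/720
(j±m)!: 0!*1!*2!*3!*1!*3! = 72
prefactor² = (2J+1)*Δ*N² = 12
  k=1: −1/(1!*0!*0!*1!*0!*3!) = -1/6
Σ = -1/6  ⇒  CG² = 12*(-1/6)² = 1/3
CG = −√(1/3) = -0.577350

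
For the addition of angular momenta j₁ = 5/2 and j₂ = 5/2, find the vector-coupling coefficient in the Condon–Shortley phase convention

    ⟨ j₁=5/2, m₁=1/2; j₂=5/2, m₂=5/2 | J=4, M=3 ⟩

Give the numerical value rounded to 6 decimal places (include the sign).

√[9·1!4!4!/10! · 3!2!5!0!7!1!] = √(10368)
  +(−1)^1/∏(1,0,1,4,3,0)! = -1/144  (running -1/144)
⟨..|..⟩ = √(10368)·(-1/144) = -0.707107

−√(1/2) = -0.707107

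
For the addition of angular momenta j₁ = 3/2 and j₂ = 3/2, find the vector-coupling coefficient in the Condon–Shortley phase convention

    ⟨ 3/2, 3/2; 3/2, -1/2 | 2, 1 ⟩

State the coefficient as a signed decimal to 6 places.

triangle: 1!*2!*2!/6! = 4/720
(j±m)!: 3!*0!*1!*2!*3!*1! = 72
prefactor² = (2J+1)*Δ*N² = 2
  k=0: +1/(0!*1!*0!*1!*2!*1!) = 1/2
Σ = 1/2  ⇒  CG² = 2*1/2² = 1/2
CG = +√(1/2) = +0.707107

+√(1/2) ≈ +0.707107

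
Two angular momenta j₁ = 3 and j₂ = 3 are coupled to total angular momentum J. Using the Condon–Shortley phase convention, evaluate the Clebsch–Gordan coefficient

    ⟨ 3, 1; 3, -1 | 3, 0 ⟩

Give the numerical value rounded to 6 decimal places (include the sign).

j₁+j₂−J=3  J+j₁−j₂=3  J−j₁+j₂=3  j₁+j₂+J+1=10
(j₁±m₁, j₂±m₂, J±M) = (4,2,2,4,3,3)
P² = 864/25
sum k=0..2:
  [0] +1/24 = 1/24
  [1] −1/8 = -1/8
  [2] +1/72 = 1/72
S = -5/72
C² = P²·S² = 1/6 ; C = -0.408248

−√(1/6) = -0.408248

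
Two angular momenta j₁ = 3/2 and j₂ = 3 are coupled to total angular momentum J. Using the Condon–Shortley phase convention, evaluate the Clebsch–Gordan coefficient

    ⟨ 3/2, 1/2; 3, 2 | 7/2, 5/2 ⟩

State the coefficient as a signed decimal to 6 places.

-0.377964  (= −√(1/7))

triangle: 1!*2!*5!/9! = 240/362880
(j±m)!: 2!*1!*5!*1!*6!*1! = 172800
prefactor² = (2J+1)*Δ*N² = 6400/7
  k=0: +1/(0!*1!*1!*5!*1!*0!) = 1/120
  k=1: −1/(1!*0!*0!*4!*2!*1!) = -1/48
Σ = -1/80  ⇒  CG² = 6400/7*(-1/80)² = 1/7
CG = −√(1/7) = -0.377964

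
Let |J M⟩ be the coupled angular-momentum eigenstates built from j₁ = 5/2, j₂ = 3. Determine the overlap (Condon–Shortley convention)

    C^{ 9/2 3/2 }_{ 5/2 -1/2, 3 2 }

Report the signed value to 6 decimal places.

-0.604815

j₁+j₂−J=1  J+j₁−j₂=4  J−j₁+j₂=5  j₁+j₂+J+1=11
(j₁±m₁, j₂±m₂, J±M) = (2,3,5,1,6,3)
P² = 345600/77
sum k=0..1:
  [0] +1/720 = 1/720
  [1] −1/96 = -1/96
S = -13/1440
C² = P²·S² = 169/462 ; C = -0.604815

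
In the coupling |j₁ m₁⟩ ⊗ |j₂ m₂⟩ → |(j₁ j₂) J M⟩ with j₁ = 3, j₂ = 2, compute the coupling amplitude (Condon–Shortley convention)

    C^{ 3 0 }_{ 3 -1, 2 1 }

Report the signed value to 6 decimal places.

√[7·2!4!2!/9! · 2!4!3!1!3!3!] = √(96/5)
  +(−1)^1/∏(1,1,3,2,1,0)! = -1/12  (running -1/12)
  +(−1)^2/∏(2,0,2,1,2,1)! = 1/8  (running 1/24)
⟨..|..⟩ = √(96/5)·(1/24) = +0.182574

+0.182574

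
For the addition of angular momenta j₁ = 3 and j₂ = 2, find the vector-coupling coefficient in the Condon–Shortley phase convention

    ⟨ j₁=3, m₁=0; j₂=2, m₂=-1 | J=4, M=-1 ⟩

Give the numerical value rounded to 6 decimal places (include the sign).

j₁+j₂−J=1  J+j₁−j₂=5  J−j₁+j₂=3  j₁+j₂+J+1=10
(j₁±m₁, j₂±m₂, J±M) = (3,3,1,3,3,5)
P² = 1944/7
sum k=0..1:
  [0] +1/24 = 1/24
  [1] −1/72 = -1/72
S = 1/36
C² = P²·S² = 3/14 ; C = +0.462910

+√(3/14) = +0.462910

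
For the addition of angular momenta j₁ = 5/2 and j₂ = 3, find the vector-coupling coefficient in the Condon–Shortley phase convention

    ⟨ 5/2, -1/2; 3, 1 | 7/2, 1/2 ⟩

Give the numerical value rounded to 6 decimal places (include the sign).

triangle: 2!×3!×4!/10! = 288/3628800
(j±m)!: 2!×3!×4!×2!×4!×3! = 82944
prefactor² = (2J+1)×Δ×N² = 9216/175
  k=0: +1/(0!×2!×3!×4!×0!×0!) = 1/288
  k=1: −1/(1!×1!×2!×3!×1!×1!) = -1/12
  k=2: +1/(2!×0!×1!×2!×2!×2!) = 1/16
Σ = -5/288  ⇒  CG² = 9216/175×(-5/288)² = 1/63
CG = −√(1/63) = -0.125988

-0.125988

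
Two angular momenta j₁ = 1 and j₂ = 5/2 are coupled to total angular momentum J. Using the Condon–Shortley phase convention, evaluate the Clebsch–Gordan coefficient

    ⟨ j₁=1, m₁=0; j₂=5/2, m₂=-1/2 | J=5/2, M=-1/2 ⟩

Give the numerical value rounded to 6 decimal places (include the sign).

+0.169031  (= +√(1/35))

j₁+j₂−J=1  J+j₁−j₂=1  J−j₁+j₂=4  j₁+j₂+J+1=7
(j₁±m₁, j₂±m₂, J±M) = (1,1,2,3,2,3)
P² = 144/35
sum k=0..1:
  [0] +1/4 = 1/4
  [1] −1/6 = -1/6
S = 1/12
C² = P²·S² = 1/35 ; C = +0.169031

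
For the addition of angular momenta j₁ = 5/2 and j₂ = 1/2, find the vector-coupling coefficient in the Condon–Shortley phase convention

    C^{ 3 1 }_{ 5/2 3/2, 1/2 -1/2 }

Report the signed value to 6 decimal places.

+√(1/3) = +0.577350

triangle: 0!*5!*1!/7! = 120/5040
(j±m)!: 4!*1!*0!*1!*4!*2! = 1152
prefactor² = (2J+1)*Δ*N² = 192
  k=0: +1/(0!*0!*1!*0!*4!*1!) = 1/24
Σ = 1/24  ⇒  CG² = 192*1/24² = 1/3
CG = +√(1/3) = +0.577350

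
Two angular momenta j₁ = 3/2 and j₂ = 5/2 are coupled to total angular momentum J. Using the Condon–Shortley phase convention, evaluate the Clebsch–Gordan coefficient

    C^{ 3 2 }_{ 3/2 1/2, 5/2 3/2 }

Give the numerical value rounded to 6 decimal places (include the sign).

-0.288675  (= −√(1/12))

√[7·1!2!4!/8! · 2!1!4!1!5!1!] = √(48)
  +(−1)^0/∏(0,1,1,4,1,0)! = 1/24  (running 1/24)
  +(−1)^1/∏(1,0,0,3,2,1)! = -1/12  (running -1/24)
⟨..|..⟩ = √(48)·(-1/24) = -0.288675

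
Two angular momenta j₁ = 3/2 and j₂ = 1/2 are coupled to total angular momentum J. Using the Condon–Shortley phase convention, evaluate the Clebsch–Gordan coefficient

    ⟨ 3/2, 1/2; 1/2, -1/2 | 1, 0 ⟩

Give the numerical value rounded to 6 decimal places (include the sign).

√[3·1!2!0!/4! · 2!1!0!1!1!1!] = √(1/2)
  +(−1)^0/∏(0,1,1,0,1,0)! = 1  (running 1)
⟨..|..⟩ = √(1/2)·(1) = +0.707107

+0.707107  (= +√(1/2))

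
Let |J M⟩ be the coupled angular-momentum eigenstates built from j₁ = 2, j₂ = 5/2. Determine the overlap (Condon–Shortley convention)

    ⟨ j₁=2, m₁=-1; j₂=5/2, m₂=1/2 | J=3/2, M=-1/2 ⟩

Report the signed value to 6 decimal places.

triangle: 3!×1!×2!/7! = 12/5040
(j±m)!: 1!×3!×3!×2!×1!×2! = 144
prefactor² = (2J+1)×Δ×N² = 48/35
  k=2: +1/(2!×1!×1!×1!×0!×1!) = 1/2
  k=3: −1/(3!×0!×0!×0!×1!×2!) = -1/12
Σ = 5/12  ⇒  CG² = 48/35×5/12² = 5/21
CG = +√(5/21) = +0.487950

+√(5/21) = +0.487950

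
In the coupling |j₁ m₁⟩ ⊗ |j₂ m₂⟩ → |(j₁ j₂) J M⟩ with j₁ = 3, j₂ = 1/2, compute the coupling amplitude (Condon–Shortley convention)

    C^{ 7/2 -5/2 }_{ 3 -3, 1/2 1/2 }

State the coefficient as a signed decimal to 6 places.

+0.377964  (= +√(1/7))

√[8·0!6!1!/8! · 0!6!1!0!1!6!] = √(518400/7)
  +(−1)^0/∏(0,0,6,1,0,0)! = 1/720  (running 1/720)
⟨..|..⟩ = √(518400/7)·(1/720) = +0.377964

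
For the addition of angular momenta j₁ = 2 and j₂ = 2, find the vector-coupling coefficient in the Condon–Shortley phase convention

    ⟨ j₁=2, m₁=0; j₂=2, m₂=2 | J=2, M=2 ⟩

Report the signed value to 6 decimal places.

+√(2/7) = +0.534522

√[5·2!2!2!/7! · 2!2!4!0!4!0!] = √(128/7)
  +(−1)^2/∏(2,0,0,2,2,0)! = 1/8  (running 1/8)
⟨..|..⟩ = √(128/7)·(1/8) = +0.534522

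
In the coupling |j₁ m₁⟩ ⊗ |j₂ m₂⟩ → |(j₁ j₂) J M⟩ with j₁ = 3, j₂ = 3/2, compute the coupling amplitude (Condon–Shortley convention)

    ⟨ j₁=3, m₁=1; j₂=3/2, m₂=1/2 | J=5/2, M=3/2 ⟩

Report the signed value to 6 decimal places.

√[6·2!4!1!/8! · 4!2!2!1!4!1!] = √(576/35)
  +(−1)^1/∏(1,1,1,1,3,0)! = -1/6  (running -1/6)
  +(−1)^2/∏(2,0,0,0,4,1)! = 1/48  (running -7/48)
⟨..|..⟩ = √(576/35)·(-7/48) = -0.591608

−√(7/20) = -0.591608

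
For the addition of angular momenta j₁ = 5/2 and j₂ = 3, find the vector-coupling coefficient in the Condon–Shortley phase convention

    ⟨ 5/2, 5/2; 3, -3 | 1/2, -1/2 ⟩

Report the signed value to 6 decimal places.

+√(2/7) = +0.534522

triangle: 5!·0!·1!/7! = 120/5040
(j±m)!: 5!·0!·0!·6!·0!·1! = 86400
prefactor² = (2J+1)·Δ·N² = 28800/7
  k=0: +1/(0!·5!·0!·0!·0!·1!) = 1/120
Σ = 1/120  ⇒  CG² = 28800/7·1/120² = 2/7
CG = +√(2/7) = +0.534522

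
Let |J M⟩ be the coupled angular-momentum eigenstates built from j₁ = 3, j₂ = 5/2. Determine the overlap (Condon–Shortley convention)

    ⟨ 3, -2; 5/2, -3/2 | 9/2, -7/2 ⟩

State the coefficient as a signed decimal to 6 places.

triangle: 1!·5!·4!/11! = 2880/39916800
(j±m)!: 1!·5!·1!·4!·1!·8! = 116121600
prefactor² = (2J+1)·Δ·N² = 921600/11
  k=0: +1/(0!·1!·5!·1!·0!·3!) = 1/720
  k=1: −1/(1!·0!·4!·0!·1!·4!) = -1/576
Σ = -1/2880  ⇒  CG² = 921600/11·(-1/2880)² = 1/99
CG = −√(1/99) = -0.100504

-0.100504  (= −√(1/99))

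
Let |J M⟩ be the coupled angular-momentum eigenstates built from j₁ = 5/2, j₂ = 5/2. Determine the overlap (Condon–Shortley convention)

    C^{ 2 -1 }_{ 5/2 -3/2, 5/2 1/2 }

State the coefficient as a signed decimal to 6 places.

+√(1/7) = +0.377964

√[5·3!2!2!/8! · 1!4!3!2!1!3!] = √(36/7)
  +(−1)^2/∏(2,1,2,1,0,1)! = 1/4  (running 1/4)
  +(−1)^3/∏(3,0,1,0,1,2)! = -1/12  (running 1/6)
⟨..|..⟩ = √(36/7)·(1/6) = +0.377964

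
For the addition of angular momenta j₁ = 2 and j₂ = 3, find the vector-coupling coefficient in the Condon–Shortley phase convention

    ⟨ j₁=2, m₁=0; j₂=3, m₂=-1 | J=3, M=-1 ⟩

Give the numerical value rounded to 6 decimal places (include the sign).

j₁+j₂−J=2  J+j₁−j₂=2  J−j₁+j₂=4  j₁+j₂+J+1=9
(j₁±m₁, j₂±m₂, J±M) = (2,2,2,4,2,4)
P² = 256/15
sum k=0..2:
  [0] +1/16 = 1/16
  [1] −1/6 = -1/6
  [2] +1/96 = 1/96
S = -3/32
C² = P²·S² = 3/20 ; C = -0.387298

-0.387298  (= −√(3/20))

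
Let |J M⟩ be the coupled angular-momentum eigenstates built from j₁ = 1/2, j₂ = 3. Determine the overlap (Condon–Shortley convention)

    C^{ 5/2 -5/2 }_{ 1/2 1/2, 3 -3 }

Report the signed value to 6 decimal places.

+√(6/7) = +0.925820

√[6·1!0!5!/7! · 1!0!0!6!0!5!] = √(86400/7)
  +(−1)^0/∏(0,1,0,0,0,5)! = 1/120  (running 1/120)
⟨..|..⟩ = √(86400/7)·(1/120) = +0.925820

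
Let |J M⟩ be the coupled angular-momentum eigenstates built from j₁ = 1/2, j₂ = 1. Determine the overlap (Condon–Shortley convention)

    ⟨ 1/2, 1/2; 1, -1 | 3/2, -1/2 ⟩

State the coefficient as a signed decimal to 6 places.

√[4·0!1!2!/4! · 1!0!0!2!1!2!] = √(4/3)
  +(−1)^0/∏(0,0,0,0,1,2)! = 1/2  (running 1/2)
⟨..|..⟩ = √(4/3)·(1/2) = +0.577350

+√(1/3) = +0.577350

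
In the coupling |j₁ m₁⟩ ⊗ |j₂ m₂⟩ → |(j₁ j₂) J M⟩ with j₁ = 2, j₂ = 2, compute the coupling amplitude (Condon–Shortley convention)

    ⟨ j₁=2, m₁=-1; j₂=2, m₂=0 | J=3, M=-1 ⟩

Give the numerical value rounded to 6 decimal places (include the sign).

-0.447214

triangle: 1!*3!*3!/8! = 36/40320
(j±m)!: 1!*3!*2!*2!*2!*4! = 1152
prefactor² = (2J+1)*Δ*N² = 36/5
  k=0: +1/(0!*1!*3!*2!*0!*1!) = 1/12
  k=1: −1/(1!*0!*2!*1!*1!*2!) = -1/4
Σ = -1/6  ⇒  CG² = 36/5*(-1/6)² = 1/5
CG = −√(1/5) = -0.447214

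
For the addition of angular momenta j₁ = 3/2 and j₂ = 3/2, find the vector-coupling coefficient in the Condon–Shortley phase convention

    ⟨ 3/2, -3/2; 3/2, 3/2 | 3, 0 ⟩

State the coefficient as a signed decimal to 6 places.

j₁+j₂−J=0  J+j₁−j₂=3  J−j₁+j₂=3  j₁+j₂+J+1=7
(j₁±m₁, j₂±m₂, J±M) = (0,3,3,0,3,3)
P² = 324/5
sum k=0..0:
  [0] +1/36 = 1/36
S = 1/36
C² = P²·S² = 1/20 ; C = +0.223607

+0.223607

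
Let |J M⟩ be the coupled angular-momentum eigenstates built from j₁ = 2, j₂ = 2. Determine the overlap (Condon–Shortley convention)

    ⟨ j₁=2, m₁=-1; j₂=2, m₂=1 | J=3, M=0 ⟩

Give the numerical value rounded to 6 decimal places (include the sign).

−√(2/5) ≈ -0.632456

√[7·1!3!3!/8! · 1!3!3!1!3!3!] = √(81/10)
  +(−1)^0/∏(0,1,3,3,0,0)! = 1/36  (running 1/36)
  +(−1)^1/∏(1,0,2,2,1,1)! = -1/4  (running -2/9)
⟨..|..⟩ = √(81/10)·(-2/9) = -0.632456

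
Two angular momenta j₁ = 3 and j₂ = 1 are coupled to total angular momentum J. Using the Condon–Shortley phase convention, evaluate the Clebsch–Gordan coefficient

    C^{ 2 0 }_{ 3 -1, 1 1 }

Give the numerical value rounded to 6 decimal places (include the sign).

j₁+j₂−J=2  J+j₁−j₂=4  J−j₁+j₂=0  j₁+j₂+J+1=7
(j₁±m₁, j₂±m₂, J±M) = (2,4,2,0,2,2)
P² = 128/7
sum k=2..2:
  [2] +1/8 = 1/8
S = 1/8
C² = P²·S² = 2/7 ; C = +0.534522

+√(2/7) ≈ +0.534522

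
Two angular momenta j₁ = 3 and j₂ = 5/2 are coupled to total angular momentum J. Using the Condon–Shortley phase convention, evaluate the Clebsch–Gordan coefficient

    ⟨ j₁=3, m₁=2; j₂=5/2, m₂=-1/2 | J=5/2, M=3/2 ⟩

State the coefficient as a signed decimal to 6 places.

−√(1/14) = -0.267261

j₁+j₂−J=3  J+j₁−j₂=3  J−j₁+j₂=2  j₁+j₂+J+1=9
(j₁±m₁, j₂±m₂, J±M) = (5,1,2,3,4,1)
P² = 288/7
sum k=0..1:
  [0] +1/24 = 1/24
  [1] −1/12 = -1/12
S = -1/24
C² = P²·S² = 1/14 ; C = -0.267261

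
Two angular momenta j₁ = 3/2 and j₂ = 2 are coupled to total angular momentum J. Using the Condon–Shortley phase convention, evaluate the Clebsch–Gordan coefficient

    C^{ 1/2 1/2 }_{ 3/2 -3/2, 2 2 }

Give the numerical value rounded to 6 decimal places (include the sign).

√[2·3!0!1!/5! · 0!3!4!0!1!0!] = √(72/5)
  +(−1)^3/∏(3,0,0,1,0,0)! = -1/6  (running -1/6)
⟨..|..⟩ = √(72/5)·(-1/6) = -0.632456

-0.632456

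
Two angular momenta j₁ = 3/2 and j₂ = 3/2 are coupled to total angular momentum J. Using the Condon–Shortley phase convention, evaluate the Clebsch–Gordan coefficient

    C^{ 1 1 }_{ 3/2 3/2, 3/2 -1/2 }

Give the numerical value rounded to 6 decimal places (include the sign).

j₁+j₂−J=2  J+j₁−j₂=1  J−j₁+j₂=1  j₁+j₂+J+1=5
(j₁±m₁, j₂±m₂, J±M) = (3,0,1,2,2,0)
P² = 6/5
sum k=0..0:
  [0] +1/2 = 1/2
S = 1/2
C² = P²·S² = 3/10 ; C = +0.547723

+0.547723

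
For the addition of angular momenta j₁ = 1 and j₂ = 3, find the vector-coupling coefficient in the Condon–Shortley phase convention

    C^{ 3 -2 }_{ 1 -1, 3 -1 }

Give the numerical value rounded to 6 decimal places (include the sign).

−√(5/12) = -0.645497

√[7·1!1!5!/8! · 0!2!2!4!1!5!] = √(240)
  +(−1)^1/∏(1,0,1,1,0,4)! = -1/24  (running -1/24)
⟨..|..⟩ = √(240)·(-1/24) = -0.645497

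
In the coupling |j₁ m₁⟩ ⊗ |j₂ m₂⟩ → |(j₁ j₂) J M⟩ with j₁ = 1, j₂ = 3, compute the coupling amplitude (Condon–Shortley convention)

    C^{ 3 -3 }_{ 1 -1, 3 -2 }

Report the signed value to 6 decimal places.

j₁+j₂−J=1  J+j₁−j₂=1  J−j₁+j₂=5  j₁+j₂+J+1=8
(j₁±m₁, j₂±m₂, J±M) = (0,2,1,5,0,6)
P² = 3600
sum k=1..1:
  [1] −1/120 = -1/120
S = -1/120
C² = P²·S² = 1/4 ; C = -0.500000

-0.500000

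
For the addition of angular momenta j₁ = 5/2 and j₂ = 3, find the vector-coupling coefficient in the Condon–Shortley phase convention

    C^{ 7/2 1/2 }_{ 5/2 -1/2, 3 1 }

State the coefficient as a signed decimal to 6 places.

√[8·2!3!4!/10! · 2!3!4!2!4!3!] = √(9216/175)
  +(−1)^0/∏(0,2,3,4,0,0)! = 1/288  (running 1/288)
  +(−1)^1/∏(1,1,2,3,1,1)! = -1/12  (running -23/288)
  +(−1)^2/∏(2,0,1,2,2,2)! = 1/16  (running -5/288)
⟨..|..⟩ = √(9216/175)·(-5/288) = -0.125988

-0.125988  (= −√(1/63))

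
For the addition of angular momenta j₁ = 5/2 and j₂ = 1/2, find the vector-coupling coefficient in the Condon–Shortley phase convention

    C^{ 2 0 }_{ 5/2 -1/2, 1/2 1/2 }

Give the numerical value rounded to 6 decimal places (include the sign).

-0.707107  (= −√(1/2))

√[5·1!4!0!/6! · 2!3!1!0!2!2!] = √(8)
  +(−1)^1/∏(1,0,2,0,2,0)! = -1/4  (running -1/4)
⟨..|..⟩ = √(8)·(-1/4) = -0.707107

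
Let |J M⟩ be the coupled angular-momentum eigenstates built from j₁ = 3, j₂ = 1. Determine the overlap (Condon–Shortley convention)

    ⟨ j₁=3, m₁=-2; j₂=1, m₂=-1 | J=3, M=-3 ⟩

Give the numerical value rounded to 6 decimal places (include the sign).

+0.500000  (= +√(1/4))

j₁+j₂−J=1  J+j₁−j₂=5  J−j₁+j₂=1  j₁+j₂+J+1=8
(j₁±m₁, j₂±m₂, J±M) = (1,5,0,2,0,6)
P² = 3600
sum k=0..0:
  [0] +1/120 = 1/120
S = 1/120
C² = P²·S² = 1/4 ; C = +0.500000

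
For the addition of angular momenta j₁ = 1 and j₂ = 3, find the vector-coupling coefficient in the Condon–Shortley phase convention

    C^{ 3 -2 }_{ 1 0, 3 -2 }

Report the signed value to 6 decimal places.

+√(1/3) ≈ +0.577350

j₁+j₂−J=1  J+j₁−j₂=1  J−j₁+j₂=5  j₁+j₂+J+1=8
(j₁±m₁, j₂±m₂, J±M) = (1,1,1,5,1,5)
P² = 300
sum k=0..1:
  [0] +1/24 = 1/24
  [1] −1/120 = -1/120
S = 1/30
C² = P²·S² = 1/3 ; C = +0.577350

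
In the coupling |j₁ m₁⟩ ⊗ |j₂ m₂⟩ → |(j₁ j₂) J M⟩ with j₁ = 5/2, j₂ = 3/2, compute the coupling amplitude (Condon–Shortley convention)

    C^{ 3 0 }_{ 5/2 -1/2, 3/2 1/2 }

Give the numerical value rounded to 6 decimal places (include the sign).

-0.447214  (= −√(1/5))

√[7·1!4!2!/8! · 2!3!2!1!3!3!] = √(36/5)
  +(−1)^0/∏(0,1,3,2,1,0)! = 1/12  (running 1/12)
  +(−1)^1/∏(1,0,2,1,2,1)! = -1/4  (running -1/6)
⟨..|..⟩ = √(36/5)·(-1/6) = -0.447214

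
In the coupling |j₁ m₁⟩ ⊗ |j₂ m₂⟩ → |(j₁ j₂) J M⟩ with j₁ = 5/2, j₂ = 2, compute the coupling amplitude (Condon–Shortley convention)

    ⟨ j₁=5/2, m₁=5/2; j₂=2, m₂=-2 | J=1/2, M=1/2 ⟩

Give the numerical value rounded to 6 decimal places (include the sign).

+0.577350  (= +√(1/3))

√[2·4!1!0!/6! · 5!0!0!4!1!0!] = √(192)
  +(−1)^0/∏(0,4,0,0,1,0)! = 1/24  (running 1/24)
⟨..|..⟩ = √(192)·(1/24) = +0.577350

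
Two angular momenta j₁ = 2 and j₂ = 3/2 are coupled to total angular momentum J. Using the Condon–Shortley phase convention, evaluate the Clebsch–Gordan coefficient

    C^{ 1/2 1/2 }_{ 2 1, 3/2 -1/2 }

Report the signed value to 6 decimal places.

triangle: 3!×1!×0!/5! = 6/120
(j±m)!: 3!×1!×1!×2!×1!×0! = 12
prefactor² = (2J+1)×Δ×N² = 6/5
  k=1: −1/(1!×2!×0!×0!×1!×0!) = -1/2
Σ = -1/2  ⇒  CG² = 6/5×(-1/2)² = 3/10
CG = −√(3/10) = -0.547723

-0.547723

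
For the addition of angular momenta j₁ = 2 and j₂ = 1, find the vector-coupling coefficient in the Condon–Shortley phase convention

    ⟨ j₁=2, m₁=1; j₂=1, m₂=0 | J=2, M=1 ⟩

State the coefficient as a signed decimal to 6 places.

+√(1/6) = +0.408248

triangle: 1!×3!×1!/6! = 6/720
(j±m)!: 3!×1!×1!×1!×3!×1! = 36
prefactor² = (2J+1)×Δ×N² = 3/2
  k=0: +1/(0!×1!×1!×1!×2!×0!) = 1/2
  k=1: −1/(1!×0!×0!×0!×3!×1!) = -1/6
Σ = 1/3  ⇒  CG² = 3/2×1/3² = 1/6
CG = +√(1/6) = +0.408248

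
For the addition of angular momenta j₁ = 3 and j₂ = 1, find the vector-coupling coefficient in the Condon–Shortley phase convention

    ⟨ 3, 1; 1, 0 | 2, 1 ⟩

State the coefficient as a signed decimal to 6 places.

-0.617213

triangle: 2!·4!·0!/7! = 48/5040
(j±m)!: 4!·2!·1!·1!·3!·1! = 288
prefactor² = (2J+1)·Δ·N² = 96/7
  k=1: −1/(1!·1!·1!·0!·3!·0!) = -1/6
Σ = -1/6  ⇒  CG² = 96/7·(-1/6)² = 8/21
CG = −√(8/21) = -0.617213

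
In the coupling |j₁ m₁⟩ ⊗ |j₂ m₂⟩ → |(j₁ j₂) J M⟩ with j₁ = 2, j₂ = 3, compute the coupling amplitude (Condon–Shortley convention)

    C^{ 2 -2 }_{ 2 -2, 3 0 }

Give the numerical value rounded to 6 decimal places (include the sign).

−√(1/14) = -0.267261

j₁+j₂−J=3  J+j₁−j₂=1  J−j₁+j₂=3  j₁+j₂+J+1=8
(j₁±m₁, j₂±m₂, J±M) = (0,4,3,3,0,4)
P² = 648/7
sum k=3..3:
  [3] −1/36 = -1/36
S = -1/36
C² = P²·S² = 1/14 ; C = -0.267261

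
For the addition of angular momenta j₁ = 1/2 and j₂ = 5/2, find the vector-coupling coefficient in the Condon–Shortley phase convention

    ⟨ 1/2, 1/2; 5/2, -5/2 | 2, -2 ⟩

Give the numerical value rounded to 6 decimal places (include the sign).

+0.912871

√[5·1!0!4!/6! · 1!0!0!5!0!4!] = √(480)
  +(−1)^0/∏(0,1,0,0,0,4)! = 1/24  (running 1/24)
⟨..|..⟩ = √(480)·(1/24) = +0.912871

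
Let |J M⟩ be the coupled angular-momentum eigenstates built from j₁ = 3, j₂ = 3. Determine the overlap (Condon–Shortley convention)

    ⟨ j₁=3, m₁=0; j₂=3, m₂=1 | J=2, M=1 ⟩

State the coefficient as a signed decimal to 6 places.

triangle: 4!·2!·2!/9! = 96/362880
(j±m)!: 3!·3!·4!·2!·3!·1! = 10368
prefactor² = (2J+1)·Δ·N² = 96/7
  k=2: +1/(2!·2!·1!·2!·1!·0!) = 1/8
  k=3: −1/(3!·1!·0!·1!·2!·1!) = -1/12
Σ = 1/24  ⇒  CG² = 96/7·1/24² = 1/42
CG = +√(1/42) = +0.154303

+0.154303  (= +√(1/42))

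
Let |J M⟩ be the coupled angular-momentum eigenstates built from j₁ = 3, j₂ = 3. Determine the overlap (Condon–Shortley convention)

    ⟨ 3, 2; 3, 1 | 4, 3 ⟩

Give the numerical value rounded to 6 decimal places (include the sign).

−√(1/11) ≈ -0.301511

triangle: 2!×4!×4!/11! = 1152/39916800
(j±m)!: 5!×1!×4!×2!×7!×1! = 29030400
prefactor² = (2J+1)×Δ×N² = 82944/11
  k=0: +1/(0!×2!×1!×4!×3!×0!) = 1/288
  k=1: −1/(1!×1!×0!×3!×4!×1!) = -1/144
Σ = -1/288  ⇒  CG² = 82944/11×(-1/288)² = 1/11
CG = −√(1/11) = -0.301511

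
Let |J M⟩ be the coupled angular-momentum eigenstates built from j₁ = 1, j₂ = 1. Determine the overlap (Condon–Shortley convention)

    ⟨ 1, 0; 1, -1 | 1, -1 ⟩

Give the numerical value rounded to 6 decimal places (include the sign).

triangle: 1!×1!×1!/4! = 1/24
(j±m)!: 1!×1!×0!×2!×0!×2! = 4
prefactor² = (2J+1)×Δ×N² = 1/2
  k=0: +1/(0!×1!×1!×0!×0!×1!) = 1
Σ = 1  ⇒  CG² = 1/2×1² = 1/2
CG = +√(1/2) = +0.707107

+√(1/2) ≈ +0.707107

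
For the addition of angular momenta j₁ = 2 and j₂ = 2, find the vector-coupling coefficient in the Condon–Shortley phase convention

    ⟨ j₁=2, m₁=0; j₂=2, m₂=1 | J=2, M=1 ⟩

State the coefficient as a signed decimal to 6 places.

√[5·2!2!2!/7! · 2!2!3!1!3!1!] = √(8/7)
  +(−1)^1/∏(1,1,1,2,1,0)! = -1/2  (running -1/2)
  +(−1)^2/∏(2,0,0,1,2,1)! = 1/4  (running -1/4)
⟨..|..⟩ = √(8/7)·(-1/4) = -0.267261

−√(1/14) ≈ -0.267261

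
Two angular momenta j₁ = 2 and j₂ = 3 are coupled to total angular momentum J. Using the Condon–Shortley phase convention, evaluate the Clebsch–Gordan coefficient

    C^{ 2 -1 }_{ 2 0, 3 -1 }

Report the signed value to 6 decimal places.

j₁+j₂−J=3  J+j₁−j₂=1  J−j₁+j₂=3  j₁+j₂+J+1=8
(j₁±m₁, j₂±m₂, J±M) = (2,2,2,4,1,3)
P² = 36/7
sum k=1..2:
  [1] −1/4 = -1/4
  [2] +1/12 = 1/12
S = -1/6
C² = P²·S² = 1/7 ; C = -0.377964

−√(1/7) = -0.377964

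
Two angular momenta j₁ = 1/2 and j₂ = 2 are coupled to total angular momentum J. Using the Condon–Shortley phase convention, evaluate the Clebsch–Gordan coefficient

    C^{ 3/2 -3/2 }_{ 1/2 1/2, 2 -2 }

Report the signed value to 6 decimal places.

√[4·1!0!3!/5! · 1!0!0!4!0!3!] = √(144/5)
  +(−1)^0/∏(0,1,0,0,0,3)! = 1/6  (running 1/6)
⟨..|..⟩ = √(144/5)·(1/6) = +0.894427

+0.894427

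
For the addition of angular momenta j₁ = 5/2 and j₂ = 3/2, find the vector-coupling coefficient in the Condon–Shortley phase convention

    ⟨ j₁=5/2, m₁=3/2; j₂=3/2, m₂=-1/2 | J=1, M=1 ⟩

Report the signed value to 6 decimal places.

-0.547723  (= −√(3/10))

j₁+j₂−J=3  J+j₁−j₂=2  J−j₁+j₂=0  j₁+j₂+J+1=6
(j₁±m₁, j₂±m₂, J±M) = (4,1,1,2,2,0)
P² = 24/5
sum k=1..1:
  [1] −1/4 = -1/4
S = -1/4
C² = P²·S² = 3/10 ; C = -0.547723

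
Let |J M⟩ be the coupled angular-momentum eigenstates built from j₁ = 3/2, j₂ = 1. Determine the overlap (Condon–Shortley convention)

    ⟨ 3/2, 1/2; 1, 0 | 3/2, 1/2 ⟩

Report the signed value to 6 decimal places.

√[4·1!2!1!/5! · 2!1!1!1!2!1!] = √(4/15)
  +(−1)^0/∏(0,1,1,1,1,0)! = 1  (running 1)
  +(−1)^1/∏(1,0,0,0,2,1)! = -1/2  (running 1/2)
⟨..|..⟩ = √(4/15)·(1/2) = +0.258199

+√(1/15) = +0.258199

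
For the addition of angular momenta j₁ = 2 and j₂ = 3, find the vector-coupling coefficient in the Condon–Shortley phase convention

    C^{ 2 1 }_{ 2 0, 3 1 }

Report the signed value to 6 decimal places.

√[5·3!1!3!/8! · 2!2!4!2!3!1!] = √(36/7)
  +(−1)^1/∏(1,2,1,3,0,0)! = -1/12  (running -1/12)
  +(−1)^2/∏(2,1,0,2,1,1)! = 1/4  (running 1/6)
⟨..|..⟩ = √(36/7)·(1/6) = +0.377964

+√(1/7) = +0.377964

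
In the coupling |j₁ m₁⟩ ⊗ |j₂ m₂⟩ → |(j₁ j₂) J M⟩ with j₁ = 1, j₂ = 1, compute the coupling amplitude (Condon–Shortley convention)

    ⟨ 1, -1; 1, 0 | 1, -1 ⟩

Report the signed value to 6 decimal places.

triangle: 1!×1!×1!/4! = 1/24
(j±m)!: 0!×2!×1!×1!×0!×2! = 4
prefactor² = (2J+1)×Δ×N² = 1/2
  k=1: −1/(1!×0!×1!×0!×0!×1!) = -1
Σ = -1  ⇒  CG² = 1/2×(-1)² = 1/2
CG = −√(1/2) = -0.707107

−√(1/2) = -0.707107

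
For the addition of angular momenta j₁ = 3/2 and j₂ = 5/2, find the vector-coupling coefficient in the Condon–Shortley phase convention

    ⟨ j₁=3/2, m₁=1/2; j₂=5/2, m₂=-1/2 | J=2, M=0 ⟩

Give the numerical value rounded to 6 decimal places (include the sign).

√[5·2!1!3!/7! · 2!1!2!3!2!2!] = √(8/7)
  +(−1)^0/∏(0,2,1,2,0,1)! = 1/4  (running 1/4)
  +(−1)^1/∏(1,1,0,1,1,2)! = -1/2  (running -1/4)
⟨..|..⟩ = √(8/7)·(-1/4) = -0.267261

−√(1/14) = -0.267261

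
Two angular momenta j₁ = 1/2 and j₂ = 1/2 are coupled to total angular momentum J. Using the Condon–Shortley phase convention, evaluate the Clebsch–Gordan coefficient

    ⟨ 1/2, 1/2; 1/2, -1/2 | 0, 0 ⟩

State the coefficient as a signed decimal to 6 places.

√[1·1!0!0!/2! · 1!0!0!1!0!0!] = √(1/2)
  +(−1)^0/∏(0,1,0,0,0,0)! = 1  (running 1)
⟨..|..⟩ = √(1/2)·(1) = +0.707107

+√(1/2) ≈ +0.707107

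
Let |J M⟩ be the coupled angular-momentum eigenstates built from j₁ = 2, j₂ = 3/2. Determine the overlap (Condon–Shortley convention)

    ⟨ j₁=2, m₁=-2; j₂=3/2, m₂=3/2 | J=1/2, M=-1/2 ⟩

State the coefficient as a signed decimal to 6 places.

√[2·3!1!0!/5! · 0!4!3!0!0!1!] = √(72/5)
  +(−1)^3/∏(3,0,1,0,0,0)! = -1/6  (running -1/6)
⟨..|..⟩ = √(72/5)·(-1/6) = -0.632456

-0.632456  (= −√(2/5))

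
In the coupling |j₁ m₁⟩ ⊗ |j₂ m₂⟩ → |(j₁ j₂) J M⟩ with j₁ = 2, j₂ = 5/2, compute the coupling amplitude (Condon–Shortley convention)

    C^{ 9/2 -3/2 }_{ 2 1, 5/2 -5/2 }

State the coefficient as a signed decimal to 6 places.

+0.218218  (= +√(1/21))

j₁+j₂−J=0  J+j₁−j₂=4  J−j₁+j₂=5  j₁+j₂+J+1=10
(j₁±m₁, j₂±m₂, J±M) = (3,1,0,5,3,6)
P² = 172800/7
sum k=0..0:
  [0] +1/720 = 1/720
S = 1/720
C² = P²·S² = 1/21 ; C = +0.218218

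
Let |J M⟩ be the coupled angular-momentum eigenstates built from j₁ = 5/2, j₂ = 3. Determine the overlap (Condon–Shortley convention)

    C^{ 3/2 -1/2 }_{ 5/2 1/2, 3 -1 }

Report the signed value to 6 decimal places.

√[4·4!1!2!/8! · 3!2!2!4!1!2!] = √(192/35)
  +(−1)^1/∏(1,3,1,1,0,1)! = -1/6  (running -1/6)
  +(−1)^2/∏(2,2,0,0,1,2)! = 1/8  (running -1/24)
⟨..|..⟩ = √(192/35)·(-1/24) = -0.097590

-0.097590  (= −√(1/105))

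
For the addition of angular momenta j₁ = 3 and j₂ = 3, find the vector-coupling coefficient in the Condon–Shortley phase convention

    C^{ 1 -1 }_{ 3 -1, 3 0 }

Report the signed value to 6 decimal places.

-0.462910  (= −√(3/14))

triangle: 5!*1!*1!/8! = 120/40320
(j±m)!: 2!*4!*3!*3!*0!*2! = 3456
prefactor² = (2J+1)*Δ*N² = 216/7
  k=3: −1/(3!*2!*1!*0!*0!*1!) = -1/12
Σ = -1/12  ⇒  CG² = 216/7*(-1/12)² = 3/14
CG = −√(3/14) = -0.462910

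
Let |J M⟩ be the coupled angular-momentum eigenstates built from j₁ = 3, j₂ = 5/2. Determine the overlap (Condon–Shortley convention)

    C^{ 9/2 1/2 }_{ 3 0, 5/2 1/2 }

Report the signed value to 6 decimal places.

√[10·1!5!4!/11! · 3!3!3!2!5!4!] = √(69120/77)
  +(−1)^0/∏(0,1,3,3,2,1)! = 1/72  (running 1/72)
  +(−1)^1/∏(1,0,2,2,3,2)! = -1/48  (running -1/144)
⟨..|..⟩ = √(69120/77)·(-1/144) = -0.208063

-0.208063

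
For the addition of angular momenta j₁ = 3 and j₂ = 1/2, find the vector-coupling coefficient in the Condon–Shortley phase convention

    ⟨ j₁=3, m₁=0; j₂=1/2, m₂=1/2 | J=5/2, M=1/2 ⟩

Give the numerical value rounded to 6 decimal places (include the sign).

-0.654654  (= −√(3/7))

j₁+j₂−J=1  J+j₁−j₂=5  J−j₁+j₂=0  j₁+j₂+J+1=7
(j₁±m₁, j₂±m₂, J±M) = (3,3,1,0,3,2)
P² = 432/7
sum k=1..1:
  [1] −1/12 = -1/12
S = -1/12
C² = P²·S² = 3/7 ; C = -0.654654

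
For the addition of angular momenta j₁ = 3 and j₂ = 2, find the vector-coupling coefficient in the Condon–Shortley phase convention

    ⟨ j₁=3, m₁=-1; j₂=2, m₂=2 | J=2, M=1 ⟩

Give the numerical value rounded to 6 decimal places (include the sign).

-0.462910  (= −√(3/14))

√[5·3!3!1!/8! · 2!4!4!0!3!1!] = √(216/7)
  +(−1)^3/∏(3,0,1,1,2,0)! = -1/12  (running -1/12)
⟨..|..⟩ = √(216/7)·(-1/12) = -0.462910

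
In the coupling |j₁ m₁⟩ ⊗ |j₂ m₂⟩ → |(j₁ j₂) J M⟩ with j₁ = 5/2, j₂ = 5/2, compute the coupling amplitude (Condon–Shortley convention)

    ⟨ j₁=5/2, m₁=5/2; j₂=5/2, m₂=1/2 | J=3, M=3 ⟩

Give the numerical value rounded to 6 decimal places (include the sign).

+√(5/18) = +0.527046

√[7·2!3!3!/9! · 5!0!3!2!6!0!] = √(1440)
  +(−1)^0/∏(0,2,0,3,3,0)! = 1/72  (running 1/72)
⟨..|..⟩ = √(1440)·(1/72) = +0.527046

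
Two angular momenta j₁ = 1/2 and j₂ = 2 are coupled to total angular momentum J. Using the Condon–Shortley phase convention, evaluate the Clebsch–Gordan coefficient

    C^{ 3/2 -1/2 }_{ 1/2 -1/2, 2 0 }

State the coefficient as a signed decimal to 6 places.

√[4·1!0!3!/5! · 0!1!2!2!1!2!] = √(8/5)
  +(−1)^1/∏(1,0,0,1,0,2)! = -1/2  (running -1/2)
⟨..|..⟩ = √(8/5)·(-1/2) = -0.632456

-0.632456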